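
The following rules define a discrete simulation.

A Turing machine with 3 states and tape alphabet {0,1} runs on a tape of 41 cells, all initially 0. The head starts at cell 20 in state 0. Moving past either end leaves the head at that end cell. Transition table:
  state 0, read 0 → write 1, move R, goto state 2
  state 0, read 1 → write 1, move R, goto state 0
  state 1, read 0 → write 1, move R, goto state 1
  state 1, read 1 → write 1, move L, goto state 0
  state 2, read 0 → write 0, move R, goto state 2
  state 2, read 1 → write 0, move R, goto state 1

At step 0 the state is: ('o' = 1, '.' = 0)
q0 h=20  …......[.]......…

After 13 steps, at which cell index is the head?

33

step 0: q0 h=20  …......[.]......…
step 1: q2 h=21  ….....o[.]......…
step 2: q2 h=22  …....o.[.]......…
step 3: q2 h=23  …...o..[.]......…
step 4: q2 h=24  …..o...[.]......…
step 5: q2 h=25  ….o....[.]......…
step 6: q2 h=26  …o.....[.]......…
step 7: q2 h=27  …......[.]......…
step 8: q2 h=28  …......[.]......…
step 9: q2 h=29  …......[.]......…
step 10: q2 h=30  …......[.]......…
step 11: q2 h=31  …......[.]......…
step 12: q2 h=32  …......[.]......…
step 13: q2 h=33  …......[.]......…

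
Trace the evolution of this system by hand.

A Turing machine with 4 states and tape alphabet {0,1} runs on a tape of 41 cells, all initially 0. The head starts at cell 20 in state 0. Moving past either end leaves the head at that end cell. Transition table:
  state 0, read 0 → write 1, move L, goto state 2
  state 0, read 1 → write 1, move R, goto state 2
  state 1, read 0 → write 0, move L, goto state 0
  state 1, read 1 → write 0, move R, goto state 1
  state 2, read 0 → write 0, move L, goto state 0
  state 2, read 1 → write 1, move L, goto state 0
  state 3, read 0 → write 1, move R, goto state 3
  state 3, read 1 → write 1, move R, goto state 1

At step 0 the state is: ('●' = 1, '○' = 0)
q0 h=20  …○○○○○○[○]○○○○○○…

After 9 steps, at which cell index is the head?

11

k=0  q0 h=20  …○○○○○○[○]○○○○○○…
k=1  q2 h=19  …○○○○○○[○]●○○○○○…
k=2  q0 h=18  …○○○○○○[○]○●○○○○…
k=3  q2 h=17  …○○○○○○[○]●○●○○○…
k=4  q0 h=16  …○○○○○○[○]○●○●○○…
k=5  q2 h=15  …○○○○○○[○]●○●○●○…
k=6  q0 h=14  …○○○○○○[○]○●○●○●…
k=7  q2 h=13  …○○○○○○[○]●○●○●○…
k=8  q0 h=12  …○○○○○○[○]○●○●○●…
k=9  q2 h=11  …○○○○○○[○]●○●○●○…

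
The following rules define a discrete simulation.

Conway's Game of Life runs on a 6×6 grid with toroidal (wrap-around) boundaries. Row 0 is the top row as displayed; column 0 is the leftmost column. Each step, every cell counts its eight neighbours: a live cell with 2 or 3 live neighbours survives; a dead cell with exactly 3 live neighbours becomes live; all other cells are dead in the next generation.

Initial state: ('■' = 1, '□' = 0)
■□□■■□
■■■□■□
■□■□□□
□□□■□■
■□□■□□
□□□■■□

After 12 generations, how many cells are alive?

0) ■□□■■□
■■■□■□
■□■□□□
□□□■□■
■□□■□□
□□□■■□
1) ■□□□□□
■□■□■□
■□■□■□
■■■■■■
□□■■□■
□□■□□□
2) □□□■□■
■□□□□□
□□□□□□
□□□□□□
□□□□□■
□■■■□□
3) ■■□■■□
□□□□□□
□□□□□□
□□□□□□
□□■□□□
■□■■□□
4) ■■□■■■
□□□□□□
□□□□□□
□□□□□□
□■■■□□
■□□□■■
5) □■□■□□
■□□□■■
□□□□□□
□□■□□□
■■■■■■
□□□□□□
6) ■□□□■■
■□□□■■
□□□□□■
■□■□■■
■■■■■■
□□□□□■
7) □□□□□□
□□□□□□
□■□■□□
□□■□□□
□□■□□□
□□■□□□
8) □□□□□□
□□□□□□
□□■□□□
□■■■□□
□■■■□□
□□□□□□
9) □□□□□□
□□□□□□
□■■■□□
□□□□□□
□■□■□□
□□■□□□
10) □□□□□□
□□■□□□
□□■□□□
□■□■□□
□□■□□□
□□■□□□
11) □□□□□□
□□□□□□
□■■■□□
□■□■□□
□■■■□□
□□□□□□
12) □□□□□□
□□■□□□
□■□■□□
■□□□■□
□■□■□□
□□■□□□

8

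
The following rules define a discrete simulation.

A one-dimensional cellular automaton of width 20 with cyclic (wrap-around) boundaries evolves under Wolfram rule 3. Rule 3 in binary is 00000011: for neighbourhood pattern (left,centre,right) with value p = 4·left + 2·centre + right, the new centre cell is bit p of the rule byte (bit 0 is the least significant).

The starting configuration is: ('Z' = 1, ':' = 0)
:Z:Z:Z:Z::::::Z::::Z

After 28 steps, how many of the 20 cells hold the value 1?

10

[0] :Z:Z:Z:Z::::::Z::::Z
[1] :::::::::ZZZZZ::ZZZ:
[2] ZZZZZZZZZ::::::Z::::
[3] ::::::::::ZZZZZ::ZZZ
[4] :ZZZZZZZZZ::::::Z:::
[5] Z::::::::::ZZZZZ::ZZ
[6] ::ZZZZZZZZZ::::::Z::
[7] ZZ::::::::::ZZZZZ::Z
[8] :::ZZZZZZZZZ::::::Z:
[9] ZZZ::::::::::ZZZZZ::
[10] ::::ZZZZZZZZZ::::::Z
[11] :ZZZ::::::::::ZZZZZ:
[12] Z::::ZZZZZZZZZ::::::
[13] ::ZZZ::::::::::ZZZZZ
[14] :Z::::ZZZZZZZZZ:::::
[15] Z::ZZZ::::::::::ZZZZ
[16] ::Z::::ZZZZZZZZZ::::
[17] ZZ::ZZZ::::::::::ZZZ
[18] :::Z::::ZZZZZZZZZ:::
[19] ZZZ::ZZZ::::::::::ZZ
[20] ::::Z::::ZZZZZZZZZ::
[21] ZZZZ::ZZZ::::::::::Z
[22] :::::Z::::ZZZZZZZZZ:
[23] ZZZZZ::ZZZ::::::::::
[24] ::::::Z::::ZZZZZZZZZ
[25] :ZZZZZ::ZZZ:::::::::
[26] Z::::::Z::::ZZZZZZZZ
[27] ::ZZZZZ::ZZZ::::::::
[28] ZZ::::::Z::::ZZZZZZZ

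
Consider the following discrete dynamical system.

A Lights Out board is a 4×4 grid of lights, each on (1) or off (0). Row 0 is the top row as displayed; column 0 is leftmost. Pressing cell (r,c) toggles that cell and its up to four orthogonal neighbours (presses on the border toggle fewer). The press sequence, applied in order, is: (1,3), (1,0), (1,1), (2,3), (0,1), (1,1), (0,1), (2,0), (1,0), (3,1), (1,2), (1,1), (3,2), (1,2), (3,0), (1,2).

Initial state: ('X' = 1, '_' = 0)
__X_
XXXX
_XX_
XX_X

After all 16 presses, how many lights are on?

[0] __X_
XXXX
_XX_
XX_X
[1] __XX
XX__
_XXX
XX_X
[2] X_XX
____
XXXX
XX_X
[3] XXXX
XXX_
X_XX
XX_X
[4] XXXX
XXXX
X___
XX__
[5] ___X
X_XX
X___
XX__
[6] _X_X
_X_X
XX__
XX__
[7] X_XX
___X
XX__
XX__
[8] X_XX
X__X
____
_X__
[9] __XX
_X_X
X___
_X__
[10] __XX
_X_X
XX__
X_X_
[11] ___X
__X_
XXX_
X_X_
[12] _X_X
XX__
X_X_
X_X_
[13] _X_X
XX__
X___
XX_X
[14] _XXX
X_XX
X_X_
XX_X
[15] _XXX
X_XX
__X_
___X
[16] _X_X
XX__
____
___X

5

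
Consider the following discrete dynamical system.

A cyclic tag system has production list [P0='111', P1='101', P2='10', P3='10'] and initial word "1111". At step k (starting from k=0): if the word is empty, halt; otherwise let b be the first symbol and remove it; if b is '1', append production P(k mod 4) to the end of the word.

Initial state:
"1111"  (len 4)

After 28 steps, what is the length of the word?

gen 0: "1111"  (len 4)
gen 1: "111111"  (len 6)
gen 2: "11111101"  (len 8)
gen 3: "111110110"  (len 9)
gen 4: "1111011010"  (len 10)
gen 5: "111011010111"  (len 12)
gen 6: "11011010111101"  (len 14)
gen 7: "101101011110110"  (len 15)
gen 8: "0110101111011010"  (len 16)
gen 9: "110101111011010"  (len 15)
gen 10: "10101111011010101"  (len 17)
gen 11: "010111101101010110"  (len 18)
gen 12: "10111101101010110"  (len 17)
gen 13: "0111101101010110111"  (len 19)
gen 14: "111101101010110111"  (len 18)
gen 15: "1110110101011011110"  (len 19)
gen 16: "11011010101101111010"  (len 20)
gen 17: "1011010101101111010111"  (len 22)
gen 18: "011010101101111010111101"  (len 24)
gen 19: "11010101101111010111101"  (len 23)
gen 20: "101010110111101011110110"  (len 24)
gen 21: "01010110111101011110110111"  (len 26)
gen 22: "1010110111101011110110111"  (len 25)
gen 23: "01011011110101111011011110"  (len 26)
gen 24: "1011011110101111011011110"  (len 25)
gen 25: "011011110101111011011110111"  (len 27)
gen 26: "11011110101111011011110111"  (len 26)
gen 27: "101111010111101101111011110"  (len 27)
gen 28: "0111101011110110111101111010"  (len 28)

28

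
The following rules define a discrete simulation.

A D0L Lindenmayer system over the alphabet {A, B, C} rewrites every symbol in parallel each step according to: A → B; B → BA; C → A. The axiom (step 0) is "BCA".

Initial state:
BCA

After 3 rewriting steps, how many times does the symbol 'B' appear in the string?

6

step 0: BCA
step 1: BAAB
step 2: BABBBA
step 3: BABBABABAB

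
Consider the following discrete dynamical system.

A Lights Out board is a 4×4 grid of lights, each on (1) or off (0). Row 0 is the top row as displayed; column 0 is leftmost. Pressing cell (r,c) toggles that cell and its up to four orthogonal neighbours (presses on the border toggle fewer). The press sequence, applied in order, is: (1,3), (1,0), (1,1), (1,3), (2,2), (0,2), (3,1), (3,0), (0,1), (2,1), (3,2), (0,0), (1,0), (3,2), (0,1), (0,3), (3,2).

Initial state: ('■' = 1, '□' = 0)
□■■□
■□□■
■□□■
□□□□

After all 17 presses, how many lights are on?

gen 0: □■■□
■□□■
■□□■
□□□□
gen 1: □■■■
■□■□
■□□□
□□□□
gen 2: ■■■■
□■■□
□□□□
□□□□
gen 3: ■□■■
■□□□
□■□□
□□□□
gen 4: ■□■□
■□■■
□■□■
□□□□
gen 5: ■□■□
■□□■
□□■□
□□■□
gen 6: ■■□■
■□■■
□□■□
□□■□
gen 7: ■■□■
■□■■
□■■□
■■□□
gen 8: ■■□■
■□■■
■■■□
□□□□
gen 9: □□■■
■■■■
■■■□
□□□□
gen 10: □□■■
■□■■
□□□□
□■□□
gen 11: □□■■
■□■■
□□■□
□□■■
gen 12: ■■■■
□□■■
□□■□
□□■■
gen 13: □■■■
■■■■
■□■□
□□■■
gen 14: □■■■
■■■■
■□□□
□■□□
gen 15: ■□□■
■□■■
■□□□
□■□□
gen 16: ■□■□
■□■□
■□□□
□■□□
gen 17: ■□■□
■□■□
■□■□
□□■■

8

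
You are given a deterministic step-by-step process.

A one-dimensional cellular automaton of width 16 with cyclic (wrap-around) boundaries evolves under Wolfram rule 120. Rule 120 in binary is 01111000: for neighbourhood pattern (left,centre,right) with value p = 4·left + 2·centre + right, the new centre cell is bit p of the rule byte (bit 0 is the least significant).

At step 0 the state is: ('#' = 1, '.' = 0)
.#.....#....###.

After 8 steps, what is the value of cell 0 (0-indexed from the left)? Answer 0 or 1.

[0] .#.....#....###.
[1] ..#.....#...#.##
[2] #..#.....#...###
[3] ##..#.....#..#..
[4] ###..#.....#..#.
[5] #.##..#.....#..#
[6] #####..#.....#.#
[7] ....##..#.....##
[8] #...###..#....##

1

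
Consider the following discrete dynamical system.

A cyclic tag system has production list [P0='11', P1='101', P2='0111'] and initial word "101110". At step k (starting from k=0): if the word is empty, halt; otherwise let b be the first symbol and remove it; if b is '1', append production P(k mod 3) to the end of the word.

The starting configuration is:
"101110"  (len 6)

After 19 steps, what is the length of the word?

30

k=0  "101110"  (len 6)
k=1  "0111011"  (len 7)
k=2  "111011"  (len 6)
k=3  "110110111"  (len 9)
k=4  "1011011111"  (len 10)
k=5  "011011111101"  (len 12)
k=6  "11011111101"  (len 11)
k=7  "101111110111"  (len 12)
k=8  "01111110111101"  (len 14)
k=9  "1111110111101"  (len 13)
k=10  "11111011110111"  (len 14)
k=11  "1111011110111101"  (len 16)
k=12  "1110111101111010111"  (len 19)
k=13  "11011110111101011111"  (len 20)
k=14  "1011110111101011111101"  (len 22)
k=15  "0111101111010111111010111"  (len 25)
k=16  "111101111010111111010111"  (len 24)
k=17  "11101111010111111010111101"  (len 26)
k=18  "11011110101111110101111010111"  (len 29)
k=19  "101111010111111010111101011111"  (len 30)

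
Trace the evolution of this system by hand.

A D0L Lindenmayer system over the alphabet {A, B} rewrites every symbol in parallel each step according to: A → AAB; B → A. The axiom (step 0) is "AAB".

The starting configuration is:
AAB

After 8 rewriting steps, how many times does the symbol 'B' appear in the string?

k=0  AAB
k=1  AABAABA
k=2  AABAABAAABAABAAAB
k=3  AABAABAAABAABAAABAABAABAAABAABAAABAABAABA
k=4  AABAABAAABAABAAABAABAABAAABAABAAABAABAABAAABAABAAABAABAAABAABAABAAABAABAAABAABAABAAABAABAAABAABAAAB
k=5  AABAABAAABAABAAABAABAABAAABAABAAABAABAABAAABAABAAABAABAAAB…AABAABAAABAABAAABAABAABAAABAABAAABAABAABAAABAABAAABAABAABA  (len 239)
k=6  AABAABAAABAABAAABAABAABAAABAABAAABAABAABAAABAABAAABAABAAAB…AABAABAAABAABAAABAABAABAAABAABAAABAABAABAAABAABAAABAABAAAB  (len 577)
k=7  AABAABAAABAABAAABAABAABAAABAABAAABAABAABAAABAABAAABAABAAAB…AABAABAAABAABAAABAABAABAAABAABAAABAABAABAAABAABAAABAABAABA  (len 1393)
k=8  AABAABAAABAABAAABAABAABAAABAABAAABAABAABAAABAABAAABAABAAAB…AABAABAAABAABAAABAABAABAAABAABAAABAABAABAAABAABAAABAABAAAB  (len 3363)

985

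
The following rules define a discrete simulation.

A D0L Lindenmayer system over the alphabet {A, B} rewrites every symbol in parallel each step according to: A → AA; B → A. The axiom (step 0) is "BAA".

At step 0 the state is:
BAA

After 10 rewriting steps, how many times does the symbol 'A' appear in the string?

gen 0: BAA
gen 1: AAAAA
gen 2: AAAAAAAAAA
gen 3: AAAAAAAAAAAAAAAAAAAA
gen 4: AAAAAAAAAAAAAAAAAAAAAAAAAAAAAAAAAAAAAAAA
gen 5: AAAAAAAAAAAAAAAAAAAAAAAAAAAAAAAAAAAAAAAAAAAAAAAAAAAAAAAAAAAAAAAAAAAAAAAAAAAAAAAA
gen 6: AAAAAAAAAAAAAAAAAAAAAAAAAAAAAAAAAAAAAAAAAAAAAAAAAAAAAAAAAA…AAAAAAAAAAAAAAAAAAAAAAAAAAAAAAAAAAAAAAAAAAAAAAAAAAAAAAAAAA  (len 160)
gen 7: AAAAAAAAAAAAAAAAAAAAAAAAAAAAAAAAAAAAAAAAAAAAAAAAAAAAAAAAAA…AAAAAAAAAAAAAAAAAAAAAAAAAAAAAAAAAAAAAAAAAAAAAAAAAAAAAAAAAA  (len 320)
gen 8: AAAAAAAAAAAAAAAAAAAAAAAAAAAAAAAAAAAAAAAAAAAAAAAAAAAAAAAAAA…AAAAAAAAAAAAAAAAAAAAAAAAAAAAAAAAAAAAAAAAAAAAAAAAAAAAAAAAAA  (len 640)
gen 9: AAAAAAAAAAAAAAAAAAAAAAAAAAAAAAAAAAAAAAAAAAAAAAAAAAAAAAAAAA…AAAAAAAAAAAAAAAAAAAAAAAAAAAAAAAAAAAAAAAAAAAAAAAAAAAAAAAAAA  (len 1280)
gen 10: AAAAAAAAAAAAAAAAAAAAAAAAAAAAAAAAAAAAAAAAAAAAAAAAAAAAAAAAAA…AAAAAAAAAAAAAAAAAAAAAAAAAAAAAAAAAAAAAAAAAAAAAAAAAAAAAAAAAA  (len 2560)

2560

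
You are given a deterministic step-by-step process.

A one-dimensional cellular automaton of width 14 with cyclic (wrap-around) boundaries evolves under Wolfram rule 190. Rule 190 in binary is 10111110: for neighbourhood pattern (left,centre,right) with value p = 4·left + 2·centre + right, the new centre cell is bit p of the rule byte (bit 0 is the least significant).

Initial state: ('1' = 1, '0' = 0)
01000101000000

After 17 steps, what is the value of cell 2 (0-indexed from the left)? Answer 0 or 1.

1

step 0: 01000101000000
step 1: 11101111100000
step 2: 11011111010001
step 3: 10111110111011
step 4: 01111101110111
step 5: 11111011101110
step 6: 11110111011101
step 7: 11101110111011
step 8: 11011101110111
step 9: 10111011101111
step 10: 01110111011111
step 11: 11101110111110
step 12: 11011101111101
step 13: 10111011111011
step 14: 01110111110111
step 15: 11101111101110
step 16: 11011111011101
step 17: 10111110111011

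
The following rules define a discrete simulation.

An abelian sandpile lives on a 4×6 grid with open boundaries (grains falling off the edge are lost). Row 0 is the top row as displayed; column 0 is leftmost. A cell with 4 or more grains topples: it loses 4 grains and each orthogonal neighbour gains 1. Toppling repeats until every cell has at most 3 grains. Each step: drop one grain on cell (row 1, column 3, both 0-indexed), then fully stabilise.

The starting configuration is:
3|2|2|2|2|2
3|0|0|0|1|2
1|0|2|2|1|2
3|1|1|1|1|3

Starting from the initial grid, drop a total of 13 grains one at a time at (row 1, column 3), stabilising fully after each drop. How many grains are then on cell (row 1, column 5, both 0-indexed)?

0) 3|2|2|2|2|2
3|0|0|0|1|2
1|0|2|2|1|2
3|1|1|1|1|3
1) 3|2|2|2|2|2
3|0|0|1|1|2
1|0|2|2|1|2
3|1|1|1|1|3
2) 3|2|2|2|2|2
3|0|0|2|1|2
1|0|2|2|1|2
3|1|1|1|1|3
3) 3|2|2|2|2|2
3|0|0|3|1|2
1|0|2|2|1|2
3|1|1|1|1|3
4) 3|2|2|3|2|2
3|0|1|0|2|2
1|0|2|3|1|2
3|1|1|1|1|3
5) 3|2|2|3|2|2
3|0|1|1|2|2
1|0|2|3|1|2
3|1|1|1|1|3
6) 3|2|2|3|2|2
3|0|1|2|2|2
1|0|2|3|1|2
3|1|1|1|1|3
7) 3|2|2|3|2|2
3|0|1|3|2|2
1|0|2|3|1|2
3|1|1|1|1|3
8) 3|2|3|0|3|2
3|0|2|2|3|2
1|0|3|0|2|2
3|1|1|2|1|3
9) 3|2|3|0|3|2
3|0|2|3|3|2
1|0|3|0|2|2
3|1|1|2|1|3
10) 3|2|3|2|0|3
3|0|3|1|1|3
1|0|3|1|3|2
3|1|1|2|1|3
11) 3|2|3|2|0|3
3|0|3|2|1|3
1|0|3|1|3|2
3|1|1|2|1|3
12) 3|2|3|2|0|3
3|0|3|3|1|3
1|0|3|1|3|2
3|1|1|2|1|3
13) 3|3|1|0|1|3
3|1|2|2|2|3
1|1|0|3|3|2
3|1|2|2|1|3

3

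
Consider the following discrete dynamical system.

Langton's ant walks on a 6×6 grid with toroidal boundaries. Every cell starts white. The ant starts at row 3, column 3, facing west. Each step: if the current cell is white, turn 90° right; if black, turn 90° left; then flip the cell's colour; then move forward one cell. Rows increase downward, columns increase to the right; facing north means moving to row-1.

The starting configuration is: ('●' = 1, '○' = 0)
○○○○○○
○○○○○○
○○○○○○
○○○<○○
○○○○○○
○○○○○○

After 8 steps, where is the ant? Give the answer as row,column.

3,3

gen 0: ○○○○○○
○○○○○○
○○○○○○
○○○<○○
○○○○○○
○○○○○○
gen 1: ○○○○○○
○○○○○○
○○○^○○
○○○●○○
○○○○○○
○○○○○○
gen 2: ○○○○○○
○○○○○○
○○○●>○
○○○●○○
○○○○○○
○○○○○○
gen 3: ○○○○○○
○○○○○○
○○○●●○
○○○●v○
○○○○○○
○○○○○○
gen 4: ○○○○○○
○○○○○○
○○○●●○
○○○<●○
○○○○○○
○○○○○○
gen 5: ○○○○○○
○○○○○○
○○○●●○
○○○○●○
○○○v○○
○○○○○○
gen 6: ○○○○○○
○○○○○○
○○○●●○
○○○○●○
○○<●○○
○○○○○○
gen 7: ○○○○○○
○○○○○○
○○○●●○
○○^○●○
○○●●○○
○○○○○○
gen 8: ○○○○○○
○○○○○○
○○○●●○
○○●>●○
○○●●○○
○○○○○○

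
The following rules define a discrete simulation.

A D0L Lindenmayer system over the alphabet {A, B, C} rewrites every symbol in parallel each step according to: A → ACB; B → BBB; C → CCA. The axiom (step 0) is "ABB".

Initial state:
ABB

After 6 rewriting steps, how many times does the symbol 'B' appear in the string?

k=0  ABB
k=1  ACBBBBBBB
k=2  ACBCCABBBBBBBBBBBBBBBBBBBBB
k=3  ACBCCABBBCCACCAACBBBBBBBBBBBBBBBBBBBBBBBBBBBBBBBBBBBBBBBBBBBBBBBBBBBBBBBBBBBBBBBB
k=4  ACBCCABBBCCACCAACBBBBBBBBBBCCACCAACBCCACCAACBACBCCABBBBBBB…BBBBBBBBBBBBBBBBBBBBBBBBBBBBBBBBBBBBBBBBBBBBBBBBBBBBBBBBBB  (len 243)
k=5  ACBCCABBBCCACCAACBBBBBBBBBBCCACCAACBCCACCAACBACBCCABBBBBBB…BBBBBBBBBBBBBBBBBBBBBBBBBBBBBBBBBBBBBBBBBBBBBBBBBBBBBBBBBB  (len 729)
k=6  ACBCCABBBCCACCAACBBBBBBBBBBCCACCAACBCCACCAACBACBCCABBBBBBB…BBBBBBBBBBBBBBBBBBBBBBBBBBBBBBBBBBBBBBBBBBBBBBBBBBBBBBBBBB  (len 2187)

1954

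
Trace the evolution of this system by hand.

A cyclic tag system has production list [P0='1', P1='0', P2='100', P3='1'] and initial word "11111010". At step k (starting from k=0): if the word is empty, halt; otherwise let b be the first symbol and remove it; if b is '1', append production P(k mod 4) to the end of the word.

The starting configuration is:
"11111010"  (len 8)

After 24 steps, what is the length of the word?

k=0  "11111010"  (len 8)
k=1  "11110101"  (len 8)
k=2  "11101010"  (len 8)
k=3  "1101010100"  (len 10)
k=4  "1010101001"  (len 10)
k=5  "0101010011"  (len 10)
k=6  "101010011"  (len 9)
k=7  "01010011100"  (len 11)
k=8  "1010011100"  (len 10)
k=9  "0100111001"  (len 10)
k=10  "100111001"  (len 9)
k=11  "00111001100"  (len 11)
k=12  "0111001100"  (len 10)
k=13  "111001100"  (len 9)
k=14  "110011000"  (len 9)
k=15  "10011000100"  (len 11)
k=16  "00110001001"  (len 11)
k=17  "0110001001"  (len 10)
k=18  "110001001"  (len 9)
k=19  "10001001100"  (len 11)
k=20  "00010011001"  (len 11)
k=21  "0010011001"  (len 10)
k=22  "010011001"  (len 9)
k=23  "10011001"  (len 8)
k=24  "00110011"  (len 8)

8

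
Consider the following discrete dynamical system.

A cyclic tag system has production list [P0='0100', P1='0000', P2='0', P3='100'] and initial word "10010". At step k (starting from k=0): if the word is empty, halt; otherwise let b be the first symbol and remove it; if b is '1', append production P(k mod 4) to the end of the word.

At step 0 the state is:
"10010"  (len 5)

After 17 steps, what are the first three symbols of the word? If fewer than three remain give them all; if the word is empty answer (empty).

(empty)

t=0: "10010"  (len 5)
t=1: "00100100"  (len 8)
t=2: "0100100"  (len 7)
t=3: "100100"  (len 6)
t=4: "00100100"  (len 8)
t=5: "0100100"  (len 7)
t=6: "100100"  (len 6)
t=7: "001000"  (len 6)
t=8: "01000"  (len 5)
t=9: "1000"  (len 4)
t=10: "0000000"  (len 7)
t=11: "000000"  (len 6)
t=12: "00000"  (len 5)
t=13: "0000"  (len 4)
t=14: "000"  (len 3)
t=15: "00"  (len 2)
t=16: "0"  (len 1)
t=17: (halted — word empty)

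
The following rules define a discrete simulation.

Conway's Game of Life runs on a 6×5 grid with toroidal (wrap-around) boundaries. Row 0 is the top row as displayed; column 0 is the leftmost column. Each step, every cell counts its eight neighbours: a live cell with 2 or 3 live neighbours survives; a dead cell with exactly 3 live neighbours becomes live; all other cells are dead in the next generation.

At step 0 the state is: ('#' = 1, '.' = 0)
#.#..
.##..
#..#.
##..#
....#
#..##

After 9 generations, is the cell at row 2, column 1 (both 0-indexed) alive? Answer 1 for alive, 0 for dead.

t=0: #.#..
.##..
#..#.
##..#
....#
#..##
t=1: #.#..
#.###
...#.
.#.#.
.#...
##.#.
t=2: .....
#.#..
##...
.....
.#..#
#...#
t=3: ##..#
#....
##...
.#...
....#
#...#
t=4: .#...
.....
##...
.#...
....#
.#.#.
t=5: ..#..
##...
##...
.#...
#.#..
#.#..
t=6: #.#..
#.#..
..#..
..#..
#.#..
..##.
t=7: ..#.#
..##.
..##.
..##.
..#..
..###
t=8: .#..#
.#..#
.#..#
.#...
.#..#
.##.#
t=9: .#..#
.####
.##..
.##..
.#.#.
.##.#

1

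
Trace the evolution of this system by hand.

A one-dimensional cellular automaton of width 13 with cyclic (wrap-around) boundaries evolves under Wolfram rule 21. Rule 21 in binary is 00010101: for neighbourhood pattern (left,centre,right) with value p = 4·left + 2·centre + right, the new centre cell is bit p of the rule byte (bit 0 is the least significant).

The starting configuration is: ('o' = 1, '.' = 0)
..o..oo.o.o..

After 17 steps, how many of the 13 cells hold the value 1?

k=0  ..o..oo.o.o..
k=1  o.oo....o.ooo
k=2  ....ooo.o....
k=3  ooo.....ooooo
k=4  ...oooo......
k=5  oo.....oooooo
k=6  ..oooo.......
k=7  o.....ooooooo
k=8  .oooo........
k=9  .....oooooooo
k=10  oooo.........
k=11  ....oooooooo.
k=12  ooo.........o
k=13  ...oooooooo..
k=14  oo.........oo
k=15  ..oooooooo...
k=16  o.........ooo
k=17  .oooooooo....

8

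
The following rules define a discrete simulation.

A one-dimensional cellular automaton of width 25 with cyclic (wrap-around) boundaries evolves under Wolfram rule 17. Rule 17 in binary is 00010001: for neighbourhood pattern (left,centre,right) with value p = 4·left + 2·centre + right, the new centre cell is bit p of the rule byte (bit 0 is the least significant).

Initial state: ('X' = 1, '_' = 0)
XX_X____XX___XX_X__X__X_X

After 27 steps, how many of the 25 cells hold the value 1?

7

[0] XX_X____XX___XX_X__X__X_X
[1] ____XXX___XX_____X__X____
[2] XXX____XX___XXXX__X__XXXX
[3] ___XXX___XX_____X__X_____
[4] XX____XX___XXXX__X__XXXXX
[5] __XXX___XX_____X__X______
[6] X____XX___XXXX__X__XXXXXX
[7] _XXX___XX_____X__X_______
[8] ____XX___XXXX__X__XXXXXXX
[9] XXX___XX_____X__X________
[10] ___XX___XXXX__X__XXXXXXX_
[11] XX___XX_____X__X________X
[12] __XX___XXXX__X__XXXXXXX__
[13] X___XX_____X__X________XX
[14] _XX___XXXX__X__XXXXXXX___
[15] ___XX_____X__X________XXX
[16] XX___XXXX__X__XXXXXXX____
[17] __XX_____X__X________XXX_
[18] X___XXXX__X__XXXXXXX____X
[19] _XX_____X__X________XXX__
[20] ___XXXX__X__XXXXXXX____XX
[21] XX_____X__X________XXX___
[22] __XXXX__X__XXXXXXX____XX_
[23] X_____X__X________XXX___X
[24] _XXXX__X__XXXXXXX____XX__
[25] _____X__X________XXX___XX
[26] XXXX__X__XXXXXXX____XX___
[27] ____X__X________XXX___XX_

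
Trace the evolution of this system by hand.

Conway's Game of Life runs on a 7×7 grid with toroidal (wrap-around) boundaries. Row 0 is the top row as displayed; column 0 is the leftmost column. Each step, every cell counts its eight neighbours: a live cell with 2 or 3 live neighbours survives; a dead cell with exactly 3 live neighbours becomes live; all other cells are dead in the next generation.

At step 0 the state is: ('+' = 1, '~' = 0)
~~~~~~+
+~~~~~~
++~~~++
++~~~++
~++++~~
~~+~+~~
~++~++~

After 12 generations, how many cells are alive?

0) ~~~~~~+
+~~~~~~
++~~~++
++~~~++
~++++~~
~~+~+~~
~++~++~
1) ++~~~++
~+~~~+~
~~~~~+~
~~~+~~~
~~~~+~+
~~~~~~~
~++~++~
2) ~~~~~~~
~+~~++~
~~~~+~~
~~~~++~
~~~~~~~
~~~++~~
~++~++~
3) ~+++~~~
~~~~++~
~~~+~~~
~~~~++~
~~~+~+~
~~++++~
~~+~++~
4) ~++~~~~
~~~~+~~
~~~+~~~
~~~+~+~
~~+~~~+
~~+~~~+
~~~~~+~
5) ~~~~~~~
~~++~~~
~~~+~~~
~~+++~~
~~++~++
~~~~~++
~++~~~~
6) ~+~+~~~
~~++~~~
~~~~~~~
~~~~~+~
~~+~~~+
++~++++
~~~~~~~
7) ~~~+~~~
~~++~~~
~~~~~~~
~~~~~~~
~+++~~~
+++++++
~+~+~++
8) ~~~+~~~
~~++~~~
~~~~~~~
~~+~~~~
~~~~~++
~~~~~~~
~+~~~~~
9) ~~~+~~~
~~++~~~
~~++~~~
~~~~~~~
~~~~~~~
~~~~~~~
~~~~~~~
10) ~~++~~~
~~~~+~~
~~++~~~
~~~~~~~
~~~~~~~
~~~~~~~
~~~~~~~
11) ~~~+~~~
~~~~+~~
~~~+~~~
~~~~~~~
~~~~~~~
~~~~~~~
~~~~~~~
12) ~~~~~~~
~~~++~~
~~~~~~~
~~~~~~~
~~~~~~~
~~~~~~~
~~~~~~~

2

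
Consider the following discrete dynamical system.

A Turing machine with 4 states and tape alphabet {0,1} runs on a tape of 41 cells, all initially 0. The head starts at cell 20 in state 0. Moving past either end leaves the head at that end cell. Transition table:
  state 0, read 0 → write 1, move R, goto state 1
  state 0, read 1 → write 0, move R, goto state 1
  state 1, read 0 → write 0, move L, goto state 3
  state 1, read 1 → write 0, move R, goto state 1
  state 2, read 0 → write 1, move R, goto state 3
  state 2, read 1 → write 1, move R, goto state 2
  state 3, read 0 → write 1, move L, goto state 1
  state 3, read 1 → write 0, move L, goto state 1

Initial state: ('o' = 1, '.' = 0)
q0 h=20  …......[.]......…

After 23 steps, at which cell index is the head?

0

t=0: q0 h=20  …......[.]......…
t=1: q1 h=21  ….....o[.]......…
t=2: q3 h=20  …......[o]......…
t=3: q1 h=19  …......[.]......…
t=4: q3 h=18  …......[.]......…
t=5: q1 h=17  …......[.]o.....…
t=6: q3 h=16  …......[.].o....…
t=7: q1 h=15  …......[.]o.o...…
t=8: q3 h=14  …......[.].o.o..…
t=9: q1 h=13  …......[.]o.o.o.…
t=10: q3 h=12  …......[.].o.o.o…
t=11: q1 h=11  …......[.]o.o.o.…
t=12: q3 h=10  …......[.].o.o.o…
t=13: q1 h= 9  …......[.]o.o.o.…
t=14: q3 h= 8  …......[.].o.o.o…
t=15: q1 h= 7  …......[.]o.o.o.…
t=16: q3 h= 6  |......[.].o.o.o…
t=17: q1 h= 5  |.....[.]o.o.o.…
t=18: q3 h= 4  |....[.].o.o.o…
t=19: q1 h= 3  |...[.]o.o.o.…
t=20: q3 h= 2  |..[.].o.o.o…
t=21: q1 h= 1  |.[.]o.o.o.…
t=22: q3 h= 0  |[.].o.o.o…
t=23: q1 h= 0  |[o].o.o.o…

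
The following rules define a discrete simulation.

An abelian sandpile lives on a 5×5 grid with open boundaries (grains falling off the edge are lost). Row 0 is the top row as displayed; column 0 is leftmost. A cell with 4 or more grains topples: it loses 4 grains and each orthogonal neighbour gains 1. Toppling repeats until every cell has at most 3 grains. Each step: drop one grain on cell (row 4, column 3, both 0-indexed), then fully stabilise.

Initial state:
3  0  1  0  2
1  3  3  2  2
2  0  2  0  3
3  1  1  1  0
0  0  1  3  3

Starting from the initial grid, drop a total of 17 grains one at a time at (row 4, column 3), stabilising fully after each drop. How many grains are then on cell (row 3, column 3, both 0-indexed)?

step 0: 3  0  1  0  2
1  3  3  2  2
2  0  2  0  3
3  1  1  1  0
0  0  1  3  3
step 1: 3  0  1  0  2
1  3  3  2  2
2  0  2  0  3
3  1  1  2  1
0  0  2  1  0
step 2: 3  0  1  0  2
1  3  3  2  2
2  0  2  0  3
3  1  1  2  1
0  0  2  2  0
step 3: 3  0  1  0  2
1  3  3  2  2
2  0  2  0  3
3  1  1  2  1
0  0  2  3  0
step 4: 3  0  1  0  2
1  3  3  2  2
2  0  2  0  3
3  1  1  3  1
0  0  3  0  1
step 5: 3  0  1  0  2
1  3  3  2  2
2  0  2  0  3
3  1  1  3  1
0  0  3  1  1
step 6: 3  0  1  0  2
1  3  3  2  2
2  0  2  0  3
3  1  1  3  1
0  0  3  2  1
step 7: 3  0  1  0  2
1  3  3  2  2
2  0  2  0  3
3  1  1  3  1
0  0  3  3  1
step 8: 3  0  1  0  2
1  3  3  2  2
2  0  2  1  3
3  1  3  0  2
0  1  0  2  2
step 9: 3  0  1  0  2
1  3  3  2  2
2  0  2  1  3
3  1  3  0  2
0  1  0  3  2
step 10: 3  0  1  0  2
1  3  3  2  2
2  0  2  1  3
3  1  3  1  2
0  1  1  0  3
step 11: 3  0  1  0  2
1  3  3  2  2
2  0  2  1  3
3  1  3  1  2
0  1  1  1  3
step 12: 3  0  1  0  2
1  3  3  2  2
2  0  2  1  3
3  1  3  1  2
0  1  1  2  3
step 13: 3  0  1  0  2
1  3  3  2  2
2  0  2  1  3
3  1  3  1  2
0  1  1  3  3
step 14: 3  0  1  0  2
1  3  3  2  2
2  0  2  1  3
3  1  3  2  3
0  1  2  1  0
step 15: 3  0  1  0  2
1  3  3  2  2
2  0  2  1  3
3  1  3  2  3
0  1  2  2  0
step 16: 3  0  1  0  2
1  3  3  2  2
2  0  2  1  3
3  1  3  2  3
0  1  2  3  0
step 17: 3  0  1  0  2
1  3  3  2  2
2  0  2  1  3
3  1  3  3  3
0  1  3  0  1

3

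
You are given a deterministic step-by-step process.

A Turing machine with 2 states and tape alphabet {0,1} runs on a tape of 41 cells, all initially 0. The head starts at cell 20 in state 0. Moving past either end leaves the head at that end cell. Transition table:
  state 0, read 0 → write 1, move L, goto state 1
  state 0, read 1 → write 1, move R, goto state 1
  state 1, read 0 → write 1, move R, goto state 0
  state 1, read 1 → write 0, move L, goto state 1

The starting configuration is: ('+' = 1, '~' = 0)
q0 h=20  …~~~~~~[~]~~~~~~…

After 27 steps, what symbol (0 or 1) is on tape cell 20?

0

t=0: q0 h=20  …~~~~~~[~]~~~~~~…
t=1: q1 h=19  …~~~~~~[~]+~~~~~…
t=2: q0 h=20  …~~~~~+[+]~~~~~~…
t=3: q1 h=21  …~~~~++[~]~~~~~~…
t=4: q0 h=22  …~~~+++[~]~~~~~~…
t=5: q1 h=21  …~~~~++[+]+~~~~~…
t=6: q1 h=20  …~~~~~+[+]~+~~~~…
t=7: q1 h=19  …~~~~~~[+]~~+~~~…
t=8: q1 h=18  …~~~~~~[~]~~~+~~…
t=9: q0 h=19  …~~~~~+[~]~~+~~~…
t=10: q1 h=18  …~~~~~~[+]+~~+~~…
t=11: q1 h=17  …~~~~~~[~]~+~~+~…
t=12: q0 h=18  …~~~~~+[~]+~~+~~…
t=13: q1 h=17  …~~~~~~[+]++~~+~…
t=14: q1 h=16  …~~~~~~[~]~++~~+…
t=15: q0 h=17  …~~~~~+[~]++~~+~…
t=16: q1 h=16  …~~~~~~[+]+++~~+…
t=17: q1 h=15  …~~~~~~[~]~+++~~…
t=18: q0 h=16  …~~~~~+[~]+++~~+…
t=19: q1 h=15  …~~~~~~[+]++++~~…
t=20: q1 h=14  …~~~~~~[~]~++++~…
t=21: q0 h=15  …~~~~~+[~]++++~~…
t=22: q1 h=14  …~~~~~~[+]+++++~…
t=23: q1 h=13  …~~~~~~[~]~+++++…
t=24: q0 h=14  …~~~~~+[~]+++++~…
t=25: q1 h=13  …~~~~~~[+]++++++…
t=26: q1 h=12  …~~~~~~[~]~+++++…
t=27: q0 h=13  …~~~~~+[~]++++++…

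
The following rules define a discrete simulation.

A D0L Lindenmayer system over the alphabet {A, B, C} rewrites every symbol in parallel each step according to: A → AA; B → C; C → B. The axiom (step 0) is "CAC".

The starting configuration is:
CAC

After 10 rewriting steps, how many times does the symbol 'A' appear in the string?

0) CAC
1) BAAB
2) CAAAAC
3) BAAAAAAAAB
4) CAAAAAAAAAAAAAAAAC
5) BAAAAAAAAAAAAAAAAAAAAAAAAAAAAAAAAB
6) CAAAAAAAAAAAAAAAAAAAAAAAAAAAAAAAAAAAAAAAAAAAAAAAAAAAAAAAAAAAAAAAAC
7) BAAAAAAAAAAAAAAAAAAAAAAAAAAAAAAAAAAAAAAAAAAAAAAAAAAAAAAAAA…AAAAAAAAAAAAAAAAAAAAAAAAAAAAAAAAAAAAAAAAAAAAAAAAAAAAAAAAAB  (len 130)
8) CAAAAAAAAAAAAAAAAAAAAAAAAAAAAAAAAAAAAAAAAAAAAAAAAAAAAAAAAA…AAAAAAAAAAAAAAAAAAAAAAAAAAAAAAAAAAAAAAAAAAAAAAAAAAAAAAAAAC  (len 258)
9) BAAAAAAAAAAAAAAAAAAAAAAAAAAAAAAAAAAAAAAAAAAAAAAAAAAAAAAAAA…AAAAAAAAAAAAAAAAAAAAAAAAAAAAAAAAAAAAAAAAAAAAAAAAAAAAAAAAAB  (len 514)
10) CAAAAAAAAAAAAAAAAAAAAAAAAAAAAAAAAAAAAAAAAAAAAAAAAAAAAAAAAA…AAAAAAAAAAAAAAAAAAAAAAAAAAAAAAAAAAAAAAAAAAAAAAAAAAAAAAAAAC  (len 1026)

1024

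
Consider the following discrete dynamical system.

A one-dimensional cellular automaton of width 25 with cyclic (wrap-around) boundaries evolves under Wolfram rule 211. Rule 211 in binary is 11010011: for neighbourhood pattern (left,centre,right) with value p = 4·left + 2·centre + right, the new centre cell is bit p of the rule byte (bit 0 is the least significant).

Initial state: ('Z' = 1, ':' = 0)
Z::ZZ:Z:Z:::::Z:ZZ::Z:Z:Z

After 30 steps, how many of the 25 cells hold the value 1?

step 0: Z::ZZ:Z:Z:::::Z:ZZ::Z:Z:Z
step 1: ZZZ:Z::::ZZZZZ:::ZZZ:::::
step 2: :ZZ::ZZZZ:ZZZZZZZ:ZZZZZZZ
step 3: ::ZZZ:ZZZ::ZZZZZZ::ZZZZZZ
step 4: ZZ:ZZ::ZZZZ:ZZZZZZZ:ZZZZZ
step 5: ZZ::ZZZ:ZZZ::ZZZZZZ::ZZZZ
step 6: ZZZZ:ZZ::ZZZZ:ZZZZZZZ:ZZZ
step 7: ZZZZ::ZZZ:ZZZ::ZZZZZZ::ZZ
step 8: ZZZZZZ:ZZ::ZZZZ:ZZZZZZZ:Z
step 9: ZZZZZZ::ZZZ:ZZZ::ZZZZZZ::
step 10: :ZZZZZZZ:ZZ::ZZZZ:ZZZZZZZ
step 11: ::ZZZZZZ::ZZZ:ZZZ::ZZZZZZ
step 12: ZZ:ZZZZZZZ:ZZ::ZZZZ:ZZZZZ
step 13: ZZ::ZZZZZZ::ZZZ:ZZZ::ZZZZ
step 14: ZZZZ:ZZZZZZZ:ZZ::ZZZZ:ZZZ
step 15: ZZZZ::ZZZZZZ::ZZZ:ZZZ::ZZ
step 16: ZZZZZZ:ZZZZZZZ:ZZ::ZZZZ:Z
step 17: ZZZZZZ::ZZZZZZ::ZZZ:ZZZ::
step 18: :ZZZZZZZ:ZZZZZZZ:ZZ::ZZZZ
step 19: ::ZZZZZZ::ZZZZZZ::ZZZ:ZZZ
step 20: ZZ:ZZZZZZZ:ZZZZZZZ:ZZ::ZZ
step 21: ZZ::ZZZZZZ::ZZZZZZ::ZZZ:Z
step 22: ZZZZ:ZZZZZZZ:ZZZZZZZ:ZZ::
step 23: :ZZZ::ZZZZZZ::ZZZZZZ::ZZZ
step 24: ::ZZZZ:ZZZZZZZ:ZZZZZZZ:ZZ
step 25: ZZ:ZZZ::ZZZZZZ::ZZZZZZ::Z
step 26: ZZ::ZZZZ:ZZZZZZZ:ZZZZZZZ:
step 27: :ZZZ:ZZZ::ZZZZZZ::ZZZZZZ:
step 28: Z:ZZ::ZZZZ:ZZZZZZZ:ZZZZZZ
step 29: Z::ZZZ:ZZZ::ZZZZZZ::ZZZZZ
step 30: ZZZ:ZZ::ZZZZ:ZZZZZZZ:ZZZZ

20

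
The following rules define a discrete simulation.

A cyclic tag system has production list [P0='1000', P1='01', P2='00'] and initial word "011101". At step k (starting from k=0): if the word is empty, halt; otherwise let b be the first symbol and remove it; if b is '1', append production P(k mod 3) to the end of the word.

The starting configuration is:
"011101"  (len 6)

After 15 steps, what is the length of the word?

step 0: "011101"  (len 6)
step 1: "11101"  (len 5)
step 2: "110101"  (len 6)
step 3: "1010100"  (len 7)
step 4: "0101001000"  (len 10)
step 5: "101001000"  (len 9)
step 6: "0100100000"  (len 10)
step 7: "100100000"  (len 9)
step 8: "0010000001"  (len 10)
step 9: "010000001"  (len 9)
step 10: "10000001"  (len 8)
step 11: "000000101"  (len 9)
step 12: "00000101"  (len 8)
step 13: "0000101"  (len 7)
step 14: "000101"  (len 6)
step 15: "00101"  (len 5)

5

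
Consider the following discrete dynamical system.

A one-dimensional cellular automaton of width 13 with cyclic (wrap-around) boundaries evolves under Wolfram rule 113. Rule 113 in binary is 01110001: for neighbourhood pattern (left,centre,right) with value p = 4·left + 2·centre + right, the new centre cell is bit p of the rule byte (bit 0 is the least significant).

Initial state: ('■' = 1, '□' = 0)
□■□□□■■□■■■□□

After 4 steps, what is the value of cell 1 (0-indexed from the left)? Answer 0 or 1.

gen 0: □■□□□■■□■■■□□
gen 1: □□■■□□■■□□■■■
gen 2: ■□□■■□□■■□□□■
gen 3: ■■□□■■□□■■■□□
gen 4: □■■□□■■□□□■■□

1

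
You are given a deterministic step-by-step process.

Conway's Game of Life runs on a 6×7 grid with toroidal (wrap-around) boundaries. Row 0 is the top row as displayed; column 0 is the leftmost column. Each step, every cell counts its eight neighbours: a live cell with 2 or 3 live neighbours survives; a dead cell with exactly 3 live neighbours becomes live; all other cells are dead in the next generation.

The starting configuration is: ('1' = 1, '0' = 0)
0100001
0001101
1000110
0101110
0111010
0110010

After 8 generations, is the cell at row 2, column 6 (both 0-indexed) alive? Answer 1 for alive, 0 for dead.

0

step 0: 0100001
0001101
1000110
0101110
0111010
0110010
step 1: 0101101
0001101
1010000
1100000
1000011
0001111
step 2: 0000001
0100101
1011001
0000000
0100000
0011000
step 3: 1011010
0111001
1111011
1110000
0010000
0010000
step 4: 1000101
0000000
0000110
0000000
0011000
0010000
step 5: 0000000
0000101
0000000
0001100
0011000
0110000
step 6: 0000000
0000000
0001110
0011100
0100100
0111000
step 7: 0010000
0000100
0010010
0010000
0100100
0111000
step 8: 0110000
0001000
0001000
0111000
0100000
0101000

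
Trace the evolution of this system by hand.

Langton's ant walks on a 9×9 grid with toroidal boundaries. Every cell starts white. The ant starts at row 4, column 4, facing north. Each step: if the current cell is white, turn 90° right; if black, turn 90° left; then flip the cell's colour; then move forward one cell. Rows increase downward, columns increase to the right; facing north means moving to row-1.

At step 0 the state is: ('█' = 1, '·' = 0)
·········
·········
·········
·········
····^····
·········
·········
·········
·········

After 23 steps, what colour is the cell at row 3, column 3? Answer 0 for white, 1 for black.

step 0: ·········
·········
·········
·········
····^····
·········
·········
·········
·········
step 1: ·········
·········
·········
·········
····█>···
·········
·········
·········
·········
step 2: ·········
·········
·········
·········
····██···
·····v···
·········
·········
·········
step 3: ·········
·········
·········
·········
····██···
····<█···
·········
·········
·········
step 4: ·········
·········
·········
·········
····^█···
····██···
·········
·········
·········
step 5: ·········
·········
·········
·········
···<·█···
····██···
·········
·········
·········
step 6: ·········
·········
·········
···^·····
···█·█···
····██···
·········
·········
·········
step 7: ·········
·········
·········
···█>····
···█·█···
····██···
·········
·········
·········
step 8: ·········
·········
·········
···██····
···█v█···
····██···
·········
·········
·········
step 9: ·········
·········
·········
···██····
···<██···
····██···
·········
·········
·········
step 10: ·········
·········
·········
···██····
····██···
···v██···
·········
·········
·········
step 11: ·········
·········
·········
···██····
····██···
··<███···
·········
·········
·········
step 12: ·········
·········
·········
···██····
··^·██···
··████···
·········
·········
·········
step 13: ·········
·········
·········
···██····
··█>██···
··████···
·········
·········
·········
step 14: ·········
·········
·········
···██····
··████···
··█v██···
·········
·········
·········
step 15: ·········
·········
·········
···██····
··████···
··█·>█···
·········
·········
·········
step 16: ·········
·········
·········
···██····
··██^█···
··█··█···
·········
·········
·········
step 17: ·········
·········
·········
···██····
··█<·█···
··█··█···
·········
·········
·········
step 18: ·········
·········
·········
···██····
··█··█···
··█v·█···
·········
·········
·········
step 19: ·········
·········
·········
···██····
··█··█···
··<█·█···
·········
·········
·········
step 20: ·········
·········
·········
···██····
··█··█···
···█·█···
··v······
·········
·········
step 21: ·········
·········
·········
···██····
··█··█···
···█·█···
·<█······
·········
·········
step 22: ·········
·········
·········
···██····
··█··█···
·^·█·█···
·██······
·········
·········
step 23: ·········
·········
·········
···██····
··█··█···
·█>█·█···
·██······
·········
·········

1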